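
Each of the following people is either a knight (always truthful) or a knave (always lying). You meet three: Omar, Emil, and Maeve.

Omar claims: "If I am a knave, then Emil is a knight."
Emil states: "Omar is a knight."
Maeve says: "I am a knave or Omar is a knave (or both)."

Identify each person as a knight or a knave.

Omar: knave, Emil: knave, Maeve: knight

Consider Omar. Suppose Omar is a knight.
Then whichever role Maeve has, Maeve's statement has the wrong truth value — contradiction.
So Omar is a knave.
With that fixed, Emil's statement is false, so Emil is a knave.
With that fixed, Maeve's statement is true, so Maeve is a knight.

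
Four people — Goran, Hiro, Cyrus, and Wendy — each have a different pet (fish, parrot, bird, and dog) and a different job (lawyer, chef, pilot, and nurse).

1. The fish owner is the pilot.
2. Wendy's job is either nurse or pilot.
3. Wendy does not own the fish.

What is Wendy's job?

With clues 1–2, chef and lawyer are impossible for Wendy's job.
With clues 1–3, pilot is impossible for Wendy's job.
That leaves nurse.

nurse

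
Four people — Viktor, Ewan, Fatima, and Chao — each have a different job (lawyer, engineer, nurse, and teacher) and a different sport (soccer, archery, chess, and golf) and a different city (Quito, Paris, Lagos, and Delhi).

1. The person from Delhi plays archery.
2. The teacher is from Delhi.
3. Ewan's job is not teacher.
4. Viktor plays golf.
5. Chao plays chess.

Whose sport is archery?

With clues 1–3, Ewan is impossible for the one with sport archery.
With clues 1–4, Viktor is impossible for the one with sport archery.
With clues 1–5, Chao is impossible for the one with sport archery.
That leaves Fatima.

Fatima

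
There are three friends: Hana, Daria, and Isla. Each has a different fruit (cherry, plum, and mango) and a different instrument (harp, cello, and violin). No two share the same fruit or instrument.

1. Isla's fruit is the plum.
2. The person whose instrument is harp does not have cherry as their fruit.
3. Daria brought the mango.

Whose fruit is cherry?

Clue 1 rules out Isla for the one with fruit cherry.
With clues 1–3, Daria is impossible for the one with fruit cherry.
That leaves Hana.

Hana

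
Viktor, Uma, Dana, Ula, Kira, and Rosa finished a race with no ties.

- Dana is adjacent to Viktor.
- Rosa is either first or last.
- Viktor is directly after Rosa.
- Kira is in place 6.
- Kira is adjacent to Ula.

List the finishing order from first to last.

From clues 1–2: Rosa is in {1,6}.
From clues 1–3: Rosa → place 1, Viktor → place 2, Dana → place 3.
From clues 1–4: Kira → place 6.
From clues 1–5: Uma → place 4, Ula → place 5.

Rosa, Viktor, Dana, Uma, Ula, Kira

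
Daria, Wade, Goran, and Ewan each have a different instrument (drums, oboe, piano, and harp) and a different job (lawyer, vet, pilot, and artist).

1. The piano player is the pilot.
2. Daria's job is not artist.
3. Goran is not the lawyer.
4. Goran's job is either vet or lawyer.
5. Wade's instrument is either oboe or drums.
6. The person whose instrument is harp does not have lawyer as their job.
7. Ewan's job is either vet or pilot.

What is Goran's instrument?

harp

With clues 1–4, piano is impossible for Goran's instrument.
With clues 1–7, drums and oboe are impossible for Goran's instrument.
That leaves harp.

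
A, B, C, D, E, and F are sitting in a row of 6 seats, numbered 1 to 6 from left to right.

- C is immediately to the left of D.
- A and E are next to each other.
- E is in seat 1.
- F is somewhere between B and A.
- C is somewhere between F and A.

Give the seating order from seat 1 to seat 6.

From clue 1: C is in {1,2,3,4,5}.
From clues 1–3: E → seat 1, A → seat 2.
From clues 1–4: B is in {4,6}.
From clues 1–5: C → seat 3, D → seat 4, F → seat 5, B → seat 6.

E, A, C, D, F, B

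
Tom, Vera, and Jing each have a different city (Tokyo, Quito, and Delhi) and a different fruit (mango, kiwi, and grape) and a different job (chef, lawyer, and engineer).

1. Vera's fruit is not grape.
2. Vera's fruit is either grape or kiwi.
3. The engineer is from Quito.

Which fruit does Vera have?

kiwi

Clue 1 rules out grape for Vera's fruit.
With clues 1–2, mango is impossible for Vera's fruit.
That leaves kiwi.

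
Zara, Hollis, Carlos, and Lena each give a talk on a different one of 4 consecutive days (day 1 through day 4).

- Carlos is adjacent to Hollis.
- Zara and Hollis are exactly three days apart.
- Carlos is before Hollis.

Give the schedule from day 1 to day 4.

Zara, Lena, Carlos, Hollis

From clues 1–2: Zara is in {1,4}.
From clues 1–3: Zara → day 1, Lena → day 2, Carlos → day 3, Hollis → day 4.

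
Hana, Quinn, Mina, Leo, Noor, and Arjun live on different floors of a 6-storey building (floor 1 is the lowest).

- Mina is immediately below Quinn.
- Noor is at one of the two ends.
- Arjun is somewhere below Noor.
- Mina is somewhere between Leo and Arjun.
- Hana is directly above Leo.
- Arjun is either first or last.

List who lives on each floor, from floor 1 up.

Arjun, Mina, Quinn, Leo, Hana, Noor

From clue 1: Quinn is in {2,3,4,5,6}.
From clues 1–2: Noor is in {1,6}.
From clues 1–3: Noor → floor 6.
From clues 1–4: Quinn is in {3,4}.
From clues 1–5: Hana is in {2,5}.
From clues 1–6: Arjun → floor 1, Mina → floor 2, Quinn → floor 3, Leo → floor 4, Hana → floor 5.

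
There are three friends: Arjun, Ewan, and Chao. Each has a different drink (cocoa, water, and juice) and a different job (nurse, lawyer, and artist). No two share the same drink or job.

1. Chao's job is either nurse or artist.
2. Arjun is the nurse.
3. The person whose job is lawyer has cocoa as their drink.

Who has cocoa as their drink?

Ewan

With clues 1–3, Arjun and Chao are impossible for the one with drink cocoa.
That leaves Ewan.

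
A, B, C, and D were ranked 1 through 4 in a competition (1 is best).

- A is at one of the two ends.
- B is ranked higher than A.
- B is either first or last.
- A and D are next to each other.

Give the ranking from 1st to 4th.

From clue 1: A is in {1,4}.
From clues 1–2: A → rank 4.
From clues 1–3: B → rank 1.
From clues 1–4: C → rank 2, D → rank 3.

B, C, D, A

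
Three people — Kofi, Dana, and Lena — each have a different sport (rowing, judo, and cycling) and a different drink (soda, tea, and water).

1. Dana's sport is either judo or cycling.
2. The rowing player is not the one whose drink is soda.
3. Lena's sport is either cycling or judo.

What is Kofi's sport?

rowing

With clues 1–3, cycling and judo are impossible for Kofi's sport.
That leaves rowing.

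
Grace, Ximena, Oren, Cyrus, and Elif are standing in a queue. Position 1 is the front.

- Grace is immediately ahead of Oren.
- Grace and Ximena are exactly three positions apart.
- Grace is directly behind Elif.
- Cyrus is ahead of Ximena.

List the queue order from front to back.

Elif, Grace, Oren, Cyrus, Ximena

From clue 1: Grace is in {1,2,3,4}.
From clues 1–2: Grace is in {1,2,4}.
From clues 1–3: Grace is in {2,4}.
From clues 1–4: Elif → position 1, Grace → position 2, Oren → position 3, Cyrus → position 4, Ximena → position 5.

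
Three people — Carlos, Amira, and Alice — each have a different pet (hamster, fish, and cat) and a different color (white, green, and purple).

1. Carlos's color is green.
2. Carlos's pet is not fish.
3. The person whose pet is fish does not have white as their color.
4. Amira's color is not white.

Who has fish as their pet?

Amira

With clues 1–2, Carlos is impossible for the one with pet fish.
With clues 1–4, Alice is impossible for the one with pet fish.
That leaves Amira.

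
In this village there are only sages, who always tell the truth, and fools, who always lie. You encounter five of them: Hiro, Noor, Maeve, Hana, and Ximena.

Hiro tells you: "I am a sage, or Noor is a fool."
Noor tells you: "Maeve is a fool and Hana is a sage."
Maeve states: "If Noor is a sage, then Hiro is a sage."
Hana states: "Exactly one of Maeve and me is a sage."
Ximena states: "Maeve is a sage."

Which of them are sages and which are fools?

Consider Hiro. Suppose Hiro is a sage.
Then no assignment of the remaining roles makes every statement match its speaker's type — contradiction.
So Hiro is a fool.
Consider Noor. Suppose Noor is a fool.
Then Hiro's statement comes out true, contradicting Hiro being a fool.
So Noor is a sage.
With that fixed, Maeve's statement is false, so Maeve is a fool.
With that fixed, Ximena's statement is false, so Ximena is a fool.
Consider Hana. Suppose Hana is a fool.
Then Noor's statement comes out false, contradicting Noor being a sage.
So Hana is a sage.

Hiro: fool, Noor: sage, Maeve: fool, Hana: sage, Ximena: fool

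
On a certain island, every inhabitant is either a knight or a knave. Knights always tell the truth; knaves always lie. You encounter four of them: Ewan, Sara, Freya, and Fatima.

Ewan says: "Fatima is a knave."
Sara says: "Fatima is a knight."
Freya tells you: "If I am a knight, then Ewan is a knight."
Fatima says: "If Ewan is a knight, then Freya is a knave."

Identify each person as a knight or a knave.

Consider Ewan. Suppose Ewan is a knave.
Then whichever role Freya has, Freya's statement has the wrong truth value — contradiction.
So Ewan is a knight.
With that fixed, Freya's statement is true, so Freya is a knight.
With that fixed, Fatima's statement is false, so Fatima is a knave.
With that fixed, Sara's statement is false, so Sara is a knave.

Ewan: knight, Sara: knave, Freya: knight, Fatima: knave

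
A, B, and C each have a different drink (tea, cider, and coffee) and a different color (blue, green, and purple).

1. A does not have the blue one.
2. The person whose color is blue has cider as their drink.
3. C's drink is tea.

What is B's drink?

With clues 1–3, coffee and tea are impossible for B's drink.
That leaves cider.

cider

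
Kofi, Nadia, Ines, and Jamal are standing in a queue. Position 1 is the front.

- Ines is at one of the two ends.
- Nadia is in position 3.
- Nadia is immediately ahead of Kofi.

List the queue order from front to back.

From clue 1: Ines is in {1,4}.
From clues 1–2: Nadia → position 3.
From clues 1–3: Ines → position 1, Jamal → position 2, Kofi → position 4.

Ines, Jamal, Nadia, Kofi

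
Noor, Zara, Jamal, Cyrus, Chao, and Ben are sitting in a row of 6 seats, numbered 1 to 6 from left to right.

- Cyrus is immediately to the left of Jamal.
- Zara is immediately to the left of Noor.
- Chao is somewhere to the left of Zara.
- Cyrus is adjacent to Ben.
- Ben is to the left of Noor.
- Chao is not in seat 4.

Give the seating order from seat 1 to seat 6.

From clue 1: Jamal is in {2,3,4,5,6}.
From clues 1–2: Noor is in {2,3,4,5,6}.
From clues 1–3: Noor is in {3,4,5,6}.
From clues 1–4: Noor is in {3,6}.
From clues 1–5: Zara → seat 5, Noor → seat 6.
From clues 1–6: Chao → seat 1, Ben → seat 2, Cyrus → seat 3, Jamal → seat 4.

Chao, Ben, Cyrus, Jamal, Zara, Noor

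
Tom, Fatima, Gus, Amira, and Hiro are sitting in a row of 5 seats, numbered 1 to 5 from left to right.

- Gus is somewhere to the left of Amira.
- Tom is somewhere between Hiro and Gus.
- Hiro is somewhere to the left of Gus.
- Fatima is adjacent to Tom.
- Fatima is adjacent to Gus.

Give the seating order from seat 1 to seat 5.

Hiro, Tom, Fatima, Gus, Amira

From clue 1: Gus is in {1,2,3,4}.
From clues 1–2: Tom is in {2,3,4}.
From clues 1–3: Tom is in {2,3}.
From clues 1–4: Hiro → seat 1, Gus → seat 4, Amira → seat 5.
From clues 1–5: Tom → seat 2, Fatima → seat 3.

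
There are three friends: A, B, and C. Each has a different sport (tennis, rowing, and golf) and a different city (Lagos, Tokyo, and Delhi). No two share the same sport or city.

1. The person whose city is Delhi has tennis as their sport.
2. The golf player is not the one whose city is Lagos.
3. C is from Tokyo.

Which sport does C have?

golf

With clues 1–3, rowing and tennis are impossible for C's sport.
That leaves golf.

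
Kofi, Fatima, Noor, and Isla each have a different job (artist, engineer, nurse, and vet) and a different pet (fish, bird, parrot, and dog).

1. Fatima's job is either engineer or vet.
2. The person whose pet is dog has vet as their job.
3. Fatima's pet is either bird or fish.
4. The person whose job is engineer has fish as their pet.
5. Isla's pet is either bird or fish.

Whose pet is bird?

With clues 1–4, Fatima is impossible for the one with pet bird.
With clues 1–5, Kofi and Noor are impossible for the one with pet bird.
That leaves Isla.

Isla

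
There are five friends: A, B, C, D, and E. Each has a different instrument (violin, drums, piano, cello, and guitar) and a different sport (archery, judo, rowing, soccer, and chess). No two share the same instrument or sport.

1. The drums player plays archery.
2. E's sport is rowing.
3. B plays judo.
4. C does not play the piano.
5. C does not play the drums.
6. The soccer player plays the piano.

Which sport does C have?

With clues 1–2, rowing is impossible for C's sport.
With clues 1–3, judo is impossible for C's sport.
With clues 1–5, archery is impossible for C's sport.
With clues 1–6, soccer is impossible for C's sport.
That leaves chess.

chess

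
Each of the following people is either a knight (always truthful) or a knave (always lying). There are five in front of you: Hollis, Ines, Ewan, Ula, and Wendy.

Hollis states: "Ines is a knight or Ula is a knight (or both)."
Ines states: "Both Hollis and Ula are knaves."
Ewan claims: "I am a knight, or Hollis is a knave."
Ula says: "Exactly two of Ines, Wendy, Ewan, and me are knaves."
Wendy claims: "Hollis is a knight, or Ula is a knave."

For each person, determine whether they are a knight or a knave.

Consider Hollis. Suppose Hollis is a knave.
Then no assignment of the remaining roles makes every statement match its speaker's type — contradiction.
So Hollis is a knight.
With that fixed, Ines's statement is false, so Ines is a knave.
With that fixed, Wendy's statement is true, so Wendy is a knight.
Consider Ewan. Suppose Ewan is a knight.
Then whichever role Ula has, Ula's statement has the wrong truth value — contradiction.
So Ewan is a knave.
Consider Ula. Suppose Ula is a knave.
Then Hollis's statement comes out false, contradicting Hollis being a knight.
So Ula is a knight.

Hollis: knight, Ines: knave, Ewan: knave, Ula: knight, Wendy: knight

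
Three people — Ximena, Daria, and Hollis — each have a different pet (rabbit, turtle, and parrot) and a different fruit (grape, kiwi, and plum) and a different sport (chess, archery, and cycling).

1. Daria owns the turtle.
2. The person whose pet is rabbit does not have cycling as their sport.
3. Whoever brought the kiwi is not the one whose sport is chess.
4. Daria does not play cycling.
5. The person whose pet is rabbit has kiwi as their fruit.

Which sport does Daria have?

With clues 1–4, cycling is impossible for Daria's sport.
With clues 1–5, archery is impossible for Daria's sport.
That leaves chess.

chess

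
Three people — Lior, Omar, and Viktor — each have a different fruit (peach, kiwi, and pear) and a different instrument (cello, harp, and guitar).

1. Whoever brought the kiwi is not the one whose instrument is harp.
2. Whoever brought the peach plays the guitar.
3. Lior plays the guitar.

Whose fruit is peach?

Lior

With clues 1–3, Omar and Viktor are impossible for the one with fruit peach.
That leaves Lior.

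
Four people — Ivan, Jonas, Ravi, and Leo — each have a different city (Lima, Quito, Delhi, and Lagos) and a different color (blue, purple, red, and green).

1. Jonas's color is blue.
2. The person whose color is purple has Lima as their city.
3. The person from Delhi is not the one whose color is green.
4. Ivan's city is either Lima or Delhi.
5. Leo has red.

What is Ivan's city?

Lima

With clues 1–4, Lagos and Quito are impossible for Ivan's city.
With clues 1–5, Delhi is impossible for Ivan's city.
That leaves Lima.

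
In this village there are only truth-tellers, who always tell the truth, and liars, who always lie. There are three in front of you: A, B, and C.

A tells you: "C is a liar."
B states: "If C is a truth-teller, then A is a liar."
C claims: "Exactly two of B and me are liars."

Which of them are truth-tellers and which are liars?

A: truth-teller, B: truth-teller, C: liar

Consider A. Suppose A is a liar.
Then no assignment of the remaining roles makes every statement match its speaker's type — contradiction.
So A is a truth-teller.
Consider B. Suppose B is a liar.
Then whichever role C has, C's statement has the wrong truth value — contradiction.
So B is a truth-teller.
With that fixed, C's statement is false, so C is a liar.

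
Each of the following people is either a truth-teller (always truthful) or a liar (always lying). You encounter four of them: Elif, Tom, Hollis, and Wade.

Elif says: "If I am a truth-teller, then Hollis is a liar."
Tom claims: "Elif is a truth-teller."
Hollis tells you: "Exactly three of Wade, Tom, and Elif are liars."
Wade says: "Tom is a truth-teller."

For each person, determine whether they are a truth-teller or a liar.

Elif: truth-teller, Tom: truth-teller, Hollis: liar, Wade: truth-teller

Consider Elif. Suppose Elif is a liar.
Then Elif's own statement would have to be false, but it can't be — contradiction.
So Elif is a truth-teller.
With that fixed, Tom's statement is true, so Tom is a truth-teller.
With that fixed, Hollis's statement is false, so Hollis is a liar.
With that fixed, Wade's statement is true, so Wade is a truth-teller.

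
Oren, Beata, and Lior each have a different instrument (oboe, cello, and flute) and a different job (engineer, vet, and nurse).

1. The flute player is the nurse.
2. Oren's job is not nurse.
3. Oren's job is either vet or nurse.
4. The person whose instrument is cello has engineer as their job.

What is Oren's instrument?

With clues 1–2, flute is impossible for Oren's instrument.
With clues 1–4, cello is impossible for Oren's instrument.
That leaves oboe.

oboe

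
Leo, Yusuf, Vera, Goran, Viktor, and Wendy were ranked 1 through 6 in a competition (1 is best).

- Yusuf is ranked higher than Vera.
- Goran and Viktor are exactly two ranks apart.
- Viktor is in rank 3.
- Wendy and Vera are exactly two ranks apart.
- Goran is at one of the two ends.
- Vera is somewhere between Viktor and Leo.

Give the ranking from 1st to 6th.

From clue 1: Yusuf is in {1,2,3,4,5}.
From clues 1–3: Viktor → rank 3.
From clues 1–4: Goran is in {1,5}.
From clues 1–5: Goran → rank 1.
From clues 1–6: Yusuf → rank 2, Vera → rank 4, Leo → rank 5, Wendy → rank 6.

Goran, Yusuf, Viktor, Vera, Leo, Wendy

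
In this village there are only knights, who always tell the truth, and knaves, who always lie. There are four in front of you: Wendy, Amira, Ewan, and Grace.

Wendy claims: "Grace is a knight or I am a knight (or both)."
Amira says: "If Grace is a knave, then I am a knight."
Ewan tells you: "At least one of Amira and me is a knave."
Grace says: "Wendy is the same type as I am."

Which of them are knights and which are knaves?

Consider Wendy. Suppose Wendy is a knave.
Then whichever role Grace has, Grace's statement has the wrong truth value — contradiction.
So Wendy is a knight.
Consider Amira. Suppose Amira is a knight.
Then whichever role Ewan has, Ewan's statement has the wrong truth value — contradiction.
So Amira is a knave.
With that fixed, Ewan's statement is true, so Ewan is a knight.
Consider Grace. Suppose Grace is a knight.
Then Amira's statement comes out true, contradicting Amira being a knave.
So Grace is a knave.

Wendy: knight, Amira: knave, Ewan: knight, Grace: knave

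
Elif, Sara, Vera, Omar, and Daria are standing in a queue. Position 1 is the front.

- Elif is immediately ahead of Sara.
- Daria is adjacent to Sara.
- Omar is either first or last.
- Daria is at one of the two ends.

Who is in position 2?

Vera

With clues 1–2, Daria is ruled out for position 2.
With clues 1–3, Omar is ruled out for position 2.
With clues 1–4, Elif and Sara are ruled out for position 2.
So position 2 is Vera.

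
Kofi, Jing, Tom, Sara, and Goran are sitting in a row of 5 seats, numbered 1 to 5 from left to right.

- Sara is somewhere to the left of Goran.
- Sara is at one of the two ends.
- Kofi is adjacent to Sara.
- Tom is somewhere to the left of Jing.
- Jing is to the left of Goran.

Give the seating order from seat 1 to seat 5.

Sara, Kofi, Tom, Jing, Goran

From clue 1: Sara is in {1,2,3,4}.
From clues 1–2: Sara → seat 1.
From clues 1–3: Kofi → seat 2.
From clues 1–4: Jing is in {4,5}.
From clues 1–5: Tom → seat 3, Jing → seat 4, Goran → seat 5.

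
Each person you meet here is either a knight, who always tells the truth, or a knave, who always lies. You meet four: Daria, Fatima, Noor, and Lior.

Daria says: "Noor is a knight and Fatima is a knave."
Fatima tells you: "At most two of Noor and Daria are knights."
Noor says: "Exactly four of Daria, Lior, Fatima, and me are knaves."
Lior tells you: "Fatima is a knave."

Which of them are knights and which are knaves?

Regardless of anyone's role, Fatima's statement is true, so Fatima is a knight.
With that fixed, Noor's statement is false, so Noor is a knave.
With that fixed, Lior's statement is false, so Lior is a knave.
With that fixed, Daria's statement is false, so Daria is a knave.

Daria: knave, Fatima: knight, Noor: knave, Lior: knave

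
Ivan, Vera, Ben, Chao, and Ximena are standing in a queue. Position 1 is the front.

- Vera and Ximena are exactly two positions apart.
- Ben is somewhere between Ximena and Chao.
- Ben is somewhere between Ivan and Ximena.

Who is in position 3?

Vera

With clues 1–2, Chao and Ivan are ruled out for position 3.
With clues 1–3, Ben and Ximena are ruled out for position 3.
So position 3 is Vera.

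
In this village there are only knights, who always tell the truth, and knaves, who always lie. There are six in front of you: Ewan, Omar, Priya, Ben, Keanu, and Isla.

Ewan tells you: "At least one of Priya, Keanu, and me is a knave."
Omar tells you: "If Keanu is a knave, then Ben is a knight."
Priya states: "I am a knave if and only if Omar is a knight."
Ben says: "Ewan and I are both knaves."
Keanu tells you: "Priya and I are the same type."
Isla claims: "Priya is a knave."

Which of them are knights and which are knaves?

Consider Ewan. Suppose Ewan is a knave.
Then Ewan's own statement would have to be false, but it can't be — contradiction.
So Ewan is a knight.
With that fixed, Ben's statement is false, so Ben is a knave.
Consider Omar. Suppose Omar is a knight.
Then whichever role Priya has, Priya's statement has the wrong truth value — contradiction.
So Omar is a knave.
Consider Priya. Suppose Priya is a knave.
Then whichever role Keanu has, Keanu's statement has the wrong truth value — contradiction.
So Priya is a knight.
With that fixed, Isla's statement is false, so Isla is a knave.
Consider Keanu. Suppose Keanu is a knight.
Then Ewan's statement comes out false, contradicting Ewan being a knight.
So Keanu is a knave.

Ewan: knight, Omar: knave, Priya: knight, Ben: knave, Keanu: knave, Isla: knave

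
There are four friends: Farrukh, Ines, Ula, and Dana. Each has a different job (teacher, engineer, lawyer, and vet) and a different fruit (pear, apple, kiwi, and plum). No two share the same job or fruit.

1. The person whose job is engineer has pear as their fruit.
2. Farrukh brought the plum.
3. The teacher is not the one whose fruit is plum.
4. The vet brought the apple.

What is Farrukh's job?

With clues 1–2, engineer is impossible for Farrukh's job.
With clues 1–3, teacher is impossible for Farrukh's job.
With clues 1–4, vet is impossible for Farrukh's job.
That leaves lawyer.

lawyer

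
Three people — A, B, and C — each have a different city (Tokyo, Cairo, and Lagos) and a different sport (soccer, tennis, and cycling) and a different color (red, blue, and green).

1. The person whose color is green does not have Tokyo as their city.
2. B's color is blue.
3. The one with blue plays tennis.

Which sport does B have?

tennis

With clues 1–3, cycling and soccer are impossible for B's sport.
That leaves tennis.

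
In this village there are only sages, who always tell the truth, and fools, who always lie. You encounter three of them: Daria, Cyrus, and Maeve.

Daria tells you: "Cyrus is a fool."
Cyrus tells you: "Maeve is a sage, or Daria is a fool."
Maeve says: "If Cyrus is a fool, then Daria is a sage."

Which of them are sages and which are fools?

Consider Daria. Suppose Daria is a sage.
Then no assignment of the remaining roles makes every statement match its speaker's type — contradiction.
So Daria is a fool.
With that fixed, Cyrus's statement is true, so Cyrus is a sage.
With that fixed, Maeve's statement is true, so Maeve is a sage.

Daria: fool, Cyrus: sage, Maeve: sage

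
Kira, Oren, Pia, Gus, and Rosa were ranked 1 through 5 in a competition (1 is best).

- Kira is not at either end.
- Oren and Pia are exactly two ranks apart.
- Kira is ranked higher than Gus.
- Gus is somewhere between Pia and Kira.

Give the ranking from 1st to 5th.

From clue 1: Kira is in {2,3,4}.
From clues 1–3: Gus is in {4,5}.
From clues 1–4: Rosa → rank 1, Kira → rank 2, Oren → rank 3, Gus → rank 4, Pia → rank 5.

Rosa, Kira, Oren, Gus, Pia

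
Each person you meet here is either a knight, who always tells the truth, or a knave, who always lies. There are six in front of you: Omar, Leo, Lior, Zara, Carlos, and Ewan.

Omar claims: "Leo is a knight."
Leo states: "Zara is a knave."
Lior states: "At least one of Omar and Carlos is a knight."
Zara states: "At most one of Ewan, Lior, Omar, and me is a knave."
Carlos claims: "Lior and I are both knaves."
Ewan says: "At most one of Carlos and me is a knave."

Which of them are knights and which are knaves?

Omar: knight, Leo: knight, Lior: knight, Zara: knave, Carlos: knave, Ewan: knave

Consider Omar. Suppose Omar is a knave.
Then no assignment of the remaining roles makes every statement match its speaker's type — contradiction.
So Omar is a knight.
With that fixed, Lior's statement is true, so Lior is a knight.
With that fixed, Carlos's statement is false, so Carlos is a knave.
Consider Leo. Suppose Leo is a knave.
Then Omar's statement comes out false, contradicting Omar being a knight.
So Leo is a knight.
Consider Zara. Suppose Zara is a knight.
Then Leo's statement comes out false, contradicting Leo being a knight.
So Zara is a knave.
Consider Ewan. Suppose Ewan is a knight.
Then Zara's statement comes out true, contradicting Zara being a knave.
So Ewan is a knave.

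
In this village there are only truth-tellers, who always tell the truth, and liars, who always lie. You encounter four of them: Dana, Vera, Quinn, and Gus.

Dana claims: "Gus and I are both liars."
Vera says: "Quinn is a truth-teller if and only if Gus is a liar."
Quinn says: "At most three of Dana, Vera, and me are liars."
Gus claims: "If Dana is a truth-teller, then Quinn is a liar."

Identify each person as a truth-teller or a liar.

Regardless of anyone's role, Quinn's statement is true, so Quinn is a truth-teller.
Consider Dana. Suppose Dana is a truth-teller.
Then Dana's own statement would have to be true, but it can't be — contradiction.
So Dana is a liar.
With that fixed, Gus's statement is true, so Gus is a truth-teller.
With that fixed, Vera's statement is false, so Vera is a liar.

Dana: liar, Vera: liar, Quinn: truth-teller, Gus: truth-teller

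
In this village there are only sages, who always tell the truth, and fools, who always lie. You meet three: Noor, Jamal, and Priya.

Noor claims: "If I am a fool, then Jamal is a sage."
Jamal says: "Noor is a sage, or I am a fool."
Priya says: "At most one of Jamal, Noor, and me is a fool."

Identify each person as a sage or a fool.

Noor: sage, Jamal: sage, Priya: sage

Consider Noor. Suppose Noor is a fool.
Then whichever role Jamal has, Jamal's statement has the wrong truth value — contradiction.
So Noor is a sage.
With that fixed, Jamal's statement is true, so Jamal is a sage.
With that fixed, Priya's statement is true, so Priya is a sage.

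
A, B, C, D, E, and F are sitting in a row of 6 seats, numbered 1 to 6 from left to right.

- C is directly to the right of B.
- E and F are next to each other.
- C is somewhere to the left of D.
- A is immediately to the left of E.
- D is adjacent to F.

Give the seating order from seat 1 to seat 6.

B, C, A, E, F, D

From clue 1: B is in {1,2,3,4,5}.
From clues 1–3: B is in {1,2,3,4}.
From clues 1–4: B is in {1,4}.
From clues 1–5: B → seat 1, C → seat 2, A → seat 3, E → seat 4, F → seat 5, D → seat 6.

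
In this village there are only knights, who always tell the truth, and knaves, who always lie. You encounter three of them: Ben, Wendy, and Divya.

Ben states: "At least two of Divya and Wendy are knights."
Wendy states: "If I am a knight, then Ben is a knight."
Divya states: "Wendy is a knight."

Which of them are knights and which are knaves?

Ben: knight, Wendy: knight, Divya: knight

Consider Ben. Suppose Ben is a knave.
Then whichever role Wendy has, Wendy's statement has the wrong truth value — contradiction.
So Ben is a knight.
With that fixed, Wendy's statement is true, so Wendy is a knight.
With that fixed, Divya's statement is true, so Divya is a knight.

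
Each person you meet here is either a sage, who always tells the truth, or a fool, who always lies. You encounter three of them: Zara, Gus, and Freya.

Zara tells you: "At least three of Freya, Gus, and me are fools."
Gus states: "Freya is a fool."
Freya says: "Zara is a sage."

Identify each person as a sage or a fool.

Consider Zara. Suppose Zara is a sage.
Then Zara's own statement would have to be true, but it can't be — contradiction.
So Zara is a fool.
With that fixed, Freya's statement is false, so Freya is a fool.
With that fixed, Gus's statement is true, so Gus is a sage.

Zara: fool, Gus: sage, Freya: fool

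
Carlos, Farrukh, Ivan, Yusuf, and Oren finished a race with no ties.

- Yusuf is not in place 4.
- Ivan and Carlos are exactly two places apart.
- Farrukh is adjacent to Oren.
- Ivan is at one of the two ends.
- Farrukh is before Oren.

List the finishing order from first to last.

From clue 1: Yusuf is in {1,2,3,5}.
From clues 1–3: Yusuf → place 2.
From clues 1–4: Ivan → place 1, Carlos → place 3.
From clues 1–5: Farrukh → place 4, Oren → place 5.

Ivan, Yusuf, Carlos, Farrukh, Oren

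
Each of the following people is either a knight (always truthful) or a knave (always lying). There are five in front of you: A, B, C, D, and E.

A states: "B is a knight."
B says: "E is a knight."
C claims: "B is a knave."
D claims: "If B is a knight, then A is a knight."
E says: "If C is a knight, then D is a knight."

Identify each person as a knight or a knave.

A: knight, B: knight, C: knave, D: knight, E: knight

Consider A. Suppose A is a knave.
Then no assignment of the remaining roles makes every statement match its speaker's type — contradiction.
So A is a knight.
With that fixed, D's statement is true, so D is a knight.
With that fixed, E's statement is true, so E is a knight.
With that fixed, B's statement is true, so B is a knight.
With that fixed, C's statement is false, so C is a knave.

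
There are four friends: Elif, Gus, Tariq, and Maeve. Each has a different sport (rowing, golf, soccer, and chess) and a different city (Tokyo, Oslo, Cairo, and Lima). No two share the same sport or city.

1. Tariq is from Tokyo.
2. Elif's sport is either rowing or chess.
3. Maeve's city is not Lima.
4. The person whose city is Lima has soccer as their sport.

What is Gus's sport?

soccer

With clues 1–4, chess, golf, and rowing are impossible for Gus's sport.
That leaves soccer.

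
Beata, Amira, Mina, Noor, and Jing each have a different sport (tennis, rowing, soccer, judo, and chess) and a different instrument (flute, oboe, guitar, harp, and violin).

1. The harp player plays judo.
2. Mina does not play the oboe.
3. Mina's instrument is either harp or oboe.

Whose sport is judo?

With clues 1–3, Amira, Beata, Jing, and Noor are impossible for the one with sport judo.
That leaves Mina.

Mina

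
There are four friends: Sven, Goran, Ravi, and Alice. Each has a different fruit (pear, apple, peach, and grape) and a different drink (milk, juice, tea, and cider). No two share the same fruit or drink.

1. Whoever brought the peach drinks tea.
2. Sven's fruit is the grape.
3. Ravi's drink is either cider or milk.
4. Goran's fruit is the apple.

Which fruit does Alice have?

peach

With clues 1–2, grape is impossible for Alice's fruit.
With clues 1–4, apple and pear are impossible for Alice's fruit.
That leaves peach.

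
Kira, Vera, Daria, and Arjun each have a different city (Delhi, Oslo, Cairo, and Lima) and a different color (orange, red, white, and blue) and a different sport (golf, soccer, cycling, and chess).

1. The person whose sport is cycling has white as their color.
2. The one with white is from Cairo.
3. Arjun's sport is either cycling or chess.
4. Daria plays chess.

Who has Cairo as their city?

With clues 1–4, Daria, Kira, and Vera are impossible for the one with city Cairo.
That leaves Arjun.

Arjun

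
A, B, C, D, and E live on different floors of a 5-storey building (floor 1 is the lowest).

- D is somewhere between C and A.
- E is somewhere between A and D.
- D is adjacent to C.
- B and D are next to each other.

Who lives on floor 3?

With clues 1–2, A and C are ruled out for floor 3.
With clues 1–4, D and E are ruled out for floor 3.
So floor 3 is B.

B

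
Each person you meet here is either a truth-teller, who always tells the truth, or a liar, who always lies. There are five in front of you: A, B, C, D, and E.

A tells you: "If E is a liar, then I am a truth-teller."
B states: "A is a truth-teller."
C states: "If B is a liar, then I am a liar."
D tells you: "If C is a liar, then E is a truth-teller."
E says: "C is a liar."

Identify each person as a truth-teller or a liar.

A: truth-teller, B: truth-teller, C: truth-teller, D: truth-teller, E: liar

Consider A. Suppose A is a liar.
Then no assignment of the remaining roles makes every statement match its speaker's type — contradiction.
So A is a truth-teller.
With that fixed, B's statement is true, so B is a truth-teller.
With that fixed, C's statement is true, so C is a truth-teller.
With that fixed, D's statement is true, so D is a truth-teller.
With that fixed, E's statement is false, so E is a liar.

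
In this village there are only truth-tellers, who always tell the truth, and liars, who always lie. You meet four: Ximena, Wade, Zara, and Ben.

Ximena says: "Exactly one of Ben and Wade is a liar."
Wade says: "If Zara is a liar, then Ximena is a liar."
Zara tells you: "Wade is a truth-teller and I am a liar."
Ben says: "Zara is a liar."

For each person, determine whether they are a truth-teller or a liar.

Ximena: truth-teller, Wade: liar, Zara: liar, Ben: truth-teller

Consider Ximena. Suppose Ximena is a liar.
Then no assignment of the remaining roles makes every statement match its speaker's type — contradiction.
So Ximena is a truth-teller.
Consider Wade. Suppose Wade is a truth-teller.
Then whichever role Zara has, Zara's statement has the wrong truth value — contradiction.
So Wade is a liar.
With that fixed, Zara's statement is false, so Zara is a liar.
With that fixed, Ben's statement is true, so Ben is a truth-teller.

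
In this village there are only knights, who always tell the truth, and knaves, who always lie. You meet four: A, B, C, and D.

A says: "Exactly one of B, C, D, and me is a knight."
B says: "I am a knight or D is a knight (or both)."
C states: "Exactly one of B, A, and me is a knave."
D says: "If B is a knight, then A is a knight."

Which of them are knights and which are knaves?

Consider A. Suppose A is a knight.
Then no assignment of the remaining roles makes every statement match its speaker's type — contradiction.
So A is a knave.
Consider B. Suppose B is a knave.
Then no assignment of the remaining roles makes every statement match its speaker's type — contradiction.
So B is a knight.
With that fixed, D's statement is false, so D is a knave.
Consider C. Suppose C is a knave.
Then A's statement comes out true, contradicting A being a knave.
So C is a knight.

A: knave, B: knight, C: knight, D: knave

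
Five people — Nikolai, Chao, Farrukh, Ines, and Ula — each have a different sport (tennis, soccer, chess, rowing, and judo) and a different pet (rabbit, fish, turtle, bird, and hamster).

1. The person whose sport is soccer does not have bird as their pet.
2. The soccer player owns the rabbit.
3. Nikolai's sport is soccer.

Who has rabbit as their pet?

With clues 1–3, Chao, Farrukh, Ines, and Ula are impossible for the one with pet rabbit.
That leaves Nikolai.

Nikolai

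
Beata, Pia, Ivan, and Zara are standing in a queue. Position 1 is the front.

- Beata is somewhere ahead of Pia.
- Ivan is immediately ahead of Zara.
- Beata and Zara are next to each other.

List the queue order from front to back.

Ivan, Zara, Beata, Pia

From clue 1: Beata is in {1,2,3}.
From clues 1–2: Beata is in {1,3}.
From clues 1–3: Ivan → position 1, Zara → position 2, Beata → position 3, Pia → position 4.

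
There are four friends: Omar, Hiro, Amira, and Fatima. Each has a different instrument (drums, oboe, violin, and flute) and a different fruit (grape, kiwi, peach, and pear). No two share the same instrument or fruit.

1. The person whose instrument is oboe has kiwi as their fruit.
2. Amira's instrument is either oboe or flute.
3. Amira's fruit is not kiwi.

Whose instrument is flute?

Amira

With clues 1–3, Fatima, Hiro, and Omar are impossible for the one with instrument flute.
That leaves Amira.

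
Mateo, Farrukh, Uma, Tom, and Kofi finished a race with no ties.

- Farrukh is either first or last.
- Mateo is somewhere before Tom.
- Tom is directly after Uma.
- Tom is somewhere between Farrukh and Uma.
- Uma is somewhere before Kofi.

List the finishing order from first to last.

Mateo, Uma, Tom, Kofi, Farrukh

From clue 1: Farrukh is in {1,5}.
From clues 1–4: Farrukh → place 5.
From clues 1–5: Mateo → place 1, Uma → place 2, Tom → place 3, Kofi → place 4.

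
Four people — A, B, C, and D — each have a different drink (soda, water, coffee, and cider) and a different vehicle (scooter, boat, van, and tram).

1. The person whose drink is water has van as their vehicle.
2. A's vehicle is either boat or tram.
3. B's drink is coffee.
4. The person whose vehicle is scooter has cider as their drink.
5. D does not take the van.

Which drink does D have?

cider

With clues 1–3, coffee is impossible for D's drink.
With clues 1–4, soda is impossible for D's drink.
With clues 1–5, water is impossible for D's drink.
That leaves cider.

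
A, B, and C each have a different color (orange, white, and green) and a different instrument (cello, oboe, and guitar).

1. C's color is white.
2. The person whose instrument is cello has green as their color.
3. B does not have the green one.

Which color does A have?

Clue 1 rules out white for A's color.
With clues 1–3, orange is impossible for A's color.
That leaves green.

green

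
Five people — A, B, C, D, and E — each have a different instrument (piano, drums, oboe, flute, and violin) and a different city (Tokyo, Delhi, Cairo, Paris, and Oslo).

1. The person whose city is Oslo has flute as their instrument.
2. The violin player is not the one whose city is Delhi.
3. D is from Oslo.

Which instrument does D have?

flute

With clues 1–3, drums, oboe, piano, and violin are impossible for D's instrument.
That leaves flute.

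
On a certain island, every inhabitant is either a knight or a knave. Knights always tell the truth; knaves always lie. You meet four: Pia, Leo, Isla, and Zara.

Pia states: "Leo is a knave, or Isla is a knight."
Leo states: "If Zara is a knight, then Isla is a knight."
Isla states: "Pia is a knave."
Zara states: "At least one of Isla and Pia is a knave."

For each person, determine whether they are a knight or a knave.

Consider Pia. Suppose Pia is a knave.
Then no assignment of the remaining roles makes every statement match its speaker's type — contradiction.
So Pia is a knight.
With that fixed, Isla's statement is false, so Isla is a knave.
With that fixed, Zara's statement is true, so Zara is a knight.
With that fixed, Leo's statement is false, so Leo is a knave.

Pia: knight, Leo: knave, Isla: knave, Zara: knight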